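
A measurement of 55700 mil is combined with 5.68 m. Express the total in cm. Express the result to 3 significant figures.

709 centimeters

55700 mil = 141.478 cm and 5.68 m = 568.000 cm.
141.478 + 568.000 ≈ 709 cm.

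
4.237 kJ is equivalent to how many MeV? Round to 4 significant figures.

1 kJ = 6.24151e+15 MeV.
So 4.237 × 6.24151e+15 ≈ 2.645e+16 MeV.

2.645e+16 megaelectronvolts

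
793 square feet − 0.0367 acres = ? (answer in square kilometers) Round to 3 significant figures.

793 ft² = 7.36721 × 10^-5 km² and 0.0367 acre = 0.000148520 km².
7.36721 × 10^-5 − 0.000148520 ≈ -7.48 × 10^-5 km².

-7.48 × 10^-5 square kilometers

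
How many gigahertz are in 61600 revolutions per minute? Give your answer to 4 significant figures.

1.027 × 10^-6 GHz

1 revolution per minute = 1.66667 × 10^-11 GHz.
Thus 61600 × 1.66667 × 10^-11 ≈ 1.027 × 10^-6 GHz.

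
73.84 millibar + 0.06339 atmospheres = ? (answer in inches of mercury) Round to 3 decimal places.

4.077 inHg

73.84 mbar = 2.18049 inHg and 0.06339 atm = 1.89671 inHg.
2.18049 + 1.89671 ≈ 4.077 inHg.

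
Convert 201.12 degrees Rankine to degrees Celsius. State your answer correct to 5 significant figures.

°R = (°C + 273.15) × 9/5.
Applying the formula gives -161.42 °C.

-161.42 °C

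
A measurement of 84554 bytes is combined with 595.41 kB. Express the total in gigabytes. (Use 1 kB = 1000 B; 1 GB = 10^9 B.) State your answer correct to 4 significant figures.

0.0006800 GB

84554 B = 8.45540 × 10^-5 GB and 595.41 kB = 0.000595410 GB.
8.45540 × 10^-5 + 0.000595410 ≈ 0.0006800 GB.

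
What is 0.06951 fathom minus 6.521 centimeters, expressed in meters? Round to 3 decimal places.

0.062 meters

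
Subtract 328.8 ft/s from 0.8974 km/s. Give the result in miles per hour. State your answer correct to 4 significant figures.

1783 miles per hour

0.8974 km/s = 2007.43 mph and 328.8 ft/s = 224.182 mph.
2007.43 − 224.182 ≈ 1783 mph.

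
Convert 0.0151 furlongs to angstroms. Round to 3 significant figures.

1 furlong = 2.01168e+12 Å.
So 0.0151 × 2.01168e+12 ≈ 3.04e+10 Å.

3.04e+10 angstroms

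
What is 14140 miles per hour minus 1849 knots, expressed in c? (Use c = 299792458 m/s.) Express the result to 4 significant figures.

14140 mph = 2.10851e-5 c and 1849 kn = 3.17289e-6 c.
2.10851e-5 − 3.17289e-6 ≈ 1.791e-5 c.

1.791e-5 times the speed of light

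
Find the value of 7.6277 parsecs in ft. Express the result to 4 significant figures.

1 parsec = 1.01236 × 10^17 feet.
So 7.6277 × 1.01236 × 10^17 ≈ 7.722 × 10^17 ft.

7.722 × 10^17 ft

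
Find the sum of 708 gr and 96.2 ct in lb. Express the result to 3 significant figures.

0.144 pounds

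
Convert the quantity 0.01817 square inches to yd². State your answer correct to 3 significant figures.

1 in² = 0.000771605 square yards.
0.01817 × 0.000771605 ≈ 1.40 × 10^-5 yd².

1.40 × 10^-5 yd²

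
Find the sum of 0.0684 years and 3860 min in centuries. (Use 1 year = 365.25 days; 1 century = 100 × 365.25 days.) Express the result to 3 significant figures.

0.000757 century

0.0684 yr = 0.000684000 century and 3860 min = 7.33896e-5 century.
0.000684000 + 7.33896e-5 ≈ 0.000757 century.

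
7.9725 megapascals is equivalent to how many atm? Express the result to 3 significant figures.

1 megapascal = 9.86923 atm.
So 7.9725 × 9.86923 ≈ 78.7 atm.

78.7 atm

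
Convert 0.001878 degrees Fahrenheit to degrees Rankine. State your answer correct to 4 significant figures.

459.7 degrees Rankine

°R = °F + 459.67.
Applying the formula gives 459.7 °R.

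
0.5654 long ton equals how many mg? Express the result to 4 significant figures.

1 long ton = 1.01605e+9 mg.
So 0.5654 × 1.01605e+9 ≈ 5.745e+8 mg.

5.745e+8 milligrams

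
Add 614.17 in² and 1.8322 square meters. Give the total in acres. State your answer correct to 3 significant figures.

0.000551 acre

614.17 in² = 9.79125e-5 acre and 1.8322 m² = 0.000452746 acre.
9.79125e-5 + 0.000452746 ≈ 0.000551 acre.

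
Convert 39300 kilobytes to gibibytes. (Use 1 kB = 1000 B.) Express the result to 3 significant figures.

0.0366 GiB

1 kilobyte = 9.31323 × 10^-7 GiB.
Then 39300 × 9.31323 × 10^-7 ≈ 0.0366 GiB.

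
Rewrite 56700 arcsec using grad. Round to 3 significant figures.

1 arcsec = 0.000308642 grad.
So 56700 × 0.000308642 ≈ 17.5 grad.

17.5 gradians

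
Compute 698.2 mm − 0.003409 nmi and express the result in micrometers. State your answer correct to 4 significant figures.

698.2 mm = 698200 μm and 0.003409 nmi = 6.31347 × 10^6 μm.
698200 − 6.31347 × 10^6 ≈ -5.615 × 10^6 μm.

-5.615 × 10^6 μm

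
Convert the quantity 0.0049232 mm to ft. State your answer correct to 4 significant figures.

1 millimeter = 0.00328084 ft.
Thus 0.0049232 × 0.00328084 ≈ 1.615e-5 ft.

1.615e-5 ft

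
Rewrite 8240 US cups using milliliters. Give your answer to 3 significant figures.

1 US cup = 236.588 milliliters.
So 8240 × 236.588 ≈ 1.95e+6 mL.

1.95e+6 milliliters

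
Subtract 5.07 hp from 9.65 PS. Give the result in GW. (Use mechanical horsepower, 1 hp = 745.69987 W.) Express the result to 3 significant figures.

9.65 PS = 7.09756 × 10^-6 GW and 5.07 hp = 3.78070 × 10^-6 GW.
7.09756 × 10^-6 − 3.78070 × 10^-6 ≈ 3.32 × 10^-6 GW.

3.32 × 10^-6 gigawatts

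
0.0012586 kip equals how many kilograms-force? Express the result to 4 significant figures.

0.5709 kilograms-force

1 kip = 453.592 kilograms-force.
Then 0.0012586 × 453.592 ≈ 0.5709 kgf.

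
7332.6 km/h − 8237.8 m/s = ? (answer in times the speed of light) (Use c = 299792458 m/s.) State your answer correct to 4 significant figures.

7332.6 km/h = 6.79414e-6 c and 8237.8 m/s = 2.74783e-5 c.
6.79414e-6 − 2.74783e-5 ≈ -2.068e-5 c.

-2.068e-5 times the speed of light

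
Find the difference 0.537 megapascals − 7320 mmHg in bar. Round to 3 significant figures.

-4.39 bar

0.537 MPa = 5.37000 bar and 7320 mmHg = 9.75920 bar.
5.37000 − 9.75920 ≈ -4.39 bar.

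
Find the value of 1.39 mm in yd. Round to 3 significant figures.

1 mm = 0.00109361 yd.
So 1.39 × 0.00109361 ≈ 0.00152 yd.

0.00152 yards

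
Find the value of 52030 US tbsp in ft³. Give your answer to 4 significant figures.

27.17 ft³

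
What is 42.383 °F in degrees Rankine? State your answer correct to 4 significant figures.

502.1 degrees Rankine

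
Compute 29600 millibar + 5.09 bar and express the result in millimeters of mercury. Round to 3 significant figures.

26000 mmHg

29600 mbar = 22201.8 mmHg and 5.09 bar = 3817.81 mmHg.
22201.8 + 3817.81 ≈ 26000 mmHg.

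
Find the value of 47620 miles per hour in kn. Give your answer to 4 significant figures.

41380 knots

1 mph = 0.868976 kn.
Thus 47620 × 0.868976 ≈ 41380 kn.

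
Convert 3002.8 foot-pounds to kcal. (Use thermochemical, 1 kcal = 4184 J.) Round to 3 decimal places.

0.973 kcal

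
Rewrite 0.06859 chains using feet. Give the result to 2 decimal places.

1 chain = 66.0000 ft.
Thus 0.06859 × 66.0000 ≈ 4.53 ft.

4.53 feet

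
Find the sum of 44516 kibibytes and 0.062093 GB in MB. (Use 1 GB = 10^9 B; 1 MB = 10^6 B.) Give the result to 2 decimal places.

44516 KiB = 45.5844 MB and 0.062093 GB = 62.0930 MB.
45.5844 + 62.0930 ≈ 107.68 MB.

107.68 MB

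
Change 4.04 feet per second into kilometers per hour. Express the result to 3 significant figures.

1 ft/s = 1.09728 km/h.
So 4.04 × 1.09728 ≈ 4.43 km/h.

4.43 km/h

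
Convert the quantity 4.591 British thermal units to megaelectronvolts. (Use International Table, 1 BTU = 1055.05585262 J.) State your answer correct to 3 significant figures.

1 British thermal unit = 6.58514 × 10^15 MeV.
4.591 × 6.58514 × 10^15 ≈ 3.02 × 10^16 MeV.

3.02 × 10^16 MeV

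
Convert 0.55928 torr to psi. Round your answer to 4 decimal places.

0.0108 pounds per square inch

1 torr = 0.0193368 pounds per square inch.
Thus 0.55928 × 0.0193368 ≈ 0.0108 psi.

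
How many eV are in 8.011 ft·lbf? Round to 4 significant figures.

1 foot-pound = 8.46235e+18 eV.
8.011 × 8.46235e+18 ≈ 6.779e+19 eV.

6.779e+19 eV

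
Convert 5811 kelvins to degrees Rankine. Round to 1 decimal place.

10459.8 degrees Rankine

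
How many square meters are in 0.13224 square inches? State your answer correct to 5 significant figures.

8.5316e-5 square meters

1 square inch = 0.000645160 m².
Then 0.13224 × 0.000645160 ≈ 8.5316e-5 m².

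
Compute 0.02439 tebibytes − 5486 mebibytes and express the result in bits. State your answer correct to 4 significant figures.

1.685e+11 bit

0.02439 TiB = 2.14537e+11 bit and 5486 MiB = 4.60199e+10 bit.
2.14537e+11 − 4.60199e+10 ≈ 1.685e+11 bit.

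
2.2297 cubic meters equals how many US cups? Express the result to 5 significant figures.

9424.4 US cups

1 cubic meter = 4226.75 US cups.
Thus 2.2297 × 4226.75 ≈ 9424.4 US cup.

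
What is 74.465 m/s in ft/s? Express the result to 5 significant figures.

1 meter per second = 3.28084 feet per second.
74.465 × 3.28084 ≈ 244.31 ft/s.

244.31 feet per second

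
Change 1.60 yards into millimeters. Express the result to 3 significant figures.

1460 mm

1 yard = 914.400 millimeters.
1.60 × 914.400 ≈ 1460 mm.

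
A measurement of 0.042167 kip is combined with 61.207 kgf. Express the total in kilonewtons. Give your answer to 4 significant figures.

0.7878 kN

0.042167 kip = 0.187568 kN and 61.207 kgf = 0.600236 kN.
0.187568 + 0.600236 ≈ 0.7878 kN.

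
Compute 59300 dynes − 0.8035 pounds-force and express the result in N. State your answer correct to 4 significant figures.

-2.981 N

59300 dyn = 0.593000 N and 0.8035 lbf = 3.57415 N.
0.593000 − 3.57415 ≈ -2.981 N.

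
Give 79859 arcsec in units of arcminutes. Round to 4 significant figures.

1331 arcmin

1 arcsecond = 0.0166667 arcminutes.
Then 79859 × 0.0166667 ≈ 1331 arcmin.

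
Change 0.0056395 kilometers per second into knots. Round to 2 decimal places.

10.96 kn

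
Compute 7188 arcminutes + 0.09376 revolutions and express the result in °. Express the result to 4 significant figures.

7188 arcmin = 119.800 ° and 0.09376 rev = 33.7536 °.
119.800 + 33.7536 ≈ 153.6 °.

153.6 degrees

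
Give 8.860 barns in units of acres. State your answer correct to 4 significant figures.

1 barn = 2.47105 × 10^-32 acres.
Then 8.860 × 2.47105 × 10^-32 ≈ 2.189 × 10^-31 acre.

2.189 × 10^-31 acre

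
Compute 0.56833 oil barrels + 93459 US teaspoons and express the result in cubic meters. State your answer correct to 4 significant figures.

0.56833 bbl = 0.0903572 m³ and 93459 US tsp = 0.460652 m³.
0.0903572 + 0.460652 ≈ 0.5510 m³.

0.5510 cubic meters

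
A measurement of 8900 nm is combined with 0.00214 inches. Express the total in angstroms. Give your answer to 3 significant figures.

8900 nm = 89000.0 Å and 0.00214 in = 543560 Å.
89000.0 + 543560 ≈ 633000 Å.

633000 Å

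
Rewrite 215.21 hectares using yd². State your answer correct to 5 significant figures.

2.5739e+6 yd²

1 hectare = 11959.9 yd².
Thus 215.21 × 11959.9 ≈ 2.5739e+6 yd².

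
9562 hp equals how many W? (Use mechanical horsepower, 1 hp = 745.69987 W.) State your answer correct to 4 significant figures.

7.130e+6 W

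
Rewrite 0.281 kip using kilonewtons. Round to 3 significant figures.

1.25 kilonewtons

1 kip = 4.44822 kilonewtons.
0.281 × 4.44822 ≈ 1.25 kN.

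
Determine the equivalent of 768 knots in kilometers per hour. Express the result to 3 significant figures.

1 knot = 1.85200 km/h.
768 × 1.85200 ≈ 1420 km/h.

1420 kilometers per hour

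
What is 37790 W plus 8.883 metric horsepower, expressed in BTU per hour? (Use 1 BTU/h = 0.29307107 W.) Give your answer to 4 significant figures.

151200 BTU/h

37790 W = 128945 BTU/h and 8.883 PS = 22293.0 BTU/h.
128945 + 22293.0 ≈ 151200 BTU/h.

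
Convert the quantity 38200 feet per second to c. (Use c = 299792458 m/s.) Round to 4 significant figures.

3.884e-5 times the speed of light

1 foot per second = 1.01670e-9 times the speed of light.
38200 × 1.01670e-9 ≈ 3.884e-5 c.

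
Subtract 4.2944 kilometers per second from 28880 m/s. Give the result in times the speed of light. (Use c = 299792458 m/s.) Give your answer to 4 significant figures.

8.201e-5 c

28880 m/s = 9.63333e-5 c and 4.2944 km/s = 1.43246e-5 c.
9.63333e-5 − 1.43246e-5 ≈ 8.201e-5 c.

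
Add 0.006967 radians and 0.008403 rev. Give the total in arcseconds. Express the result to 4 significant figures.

0.006967 rad = 1437.05 arcsec and 0.008403 rev = 10890.3 arcsec.
1437.05 + 10890.3 ≈ 12330 arcsec.

12330 arcseconds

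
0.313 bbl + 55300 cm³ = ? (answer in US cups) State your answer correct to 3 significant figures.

0.313 bbl = 210.336 US cup and 55300 cm³ = 233.739 US cup.
210.336 + 233.739 ≈ 444 US cup.

444 US cup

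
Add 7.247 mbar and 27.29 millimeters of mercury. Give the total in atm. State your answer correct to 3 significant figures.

7.247 mbar = 0.00715223 atm and 27.29 mmHg = 0.0359079 atm.
0.00715223 + 0.0359079 ≈ 0.0431 atm.

0.0431 atmospheres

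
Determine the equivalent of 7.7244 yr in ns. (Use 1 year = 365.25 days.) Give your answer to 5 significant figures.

2.4376e+17 nanoseconds

1 year = 3.15576e+16 nanoseconds.
7.7244 × 3.15576e+16 ≈ 2.4376e+17 ns.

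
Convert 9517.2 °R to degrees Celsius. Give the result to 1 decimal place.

5014.2 degrees Celsius

°R = (°C + 273.15) × 9/5.
Applying the formula gives 5014.2 °C.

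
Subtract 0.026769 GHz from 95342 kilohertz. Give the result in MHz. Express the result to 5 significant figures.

95342 kHz = 95.3420 MHz and 0.026769 GHz = 26.7690 MHz.
95.3420 − 26.7690 ≈ 68.573 MHz.

68.573 MHz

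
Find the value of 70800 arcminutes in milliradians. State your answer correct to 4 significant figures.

20590 milliradians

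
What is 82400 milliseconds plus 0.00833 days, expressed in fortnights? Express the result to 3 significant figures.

0.000663 fortnight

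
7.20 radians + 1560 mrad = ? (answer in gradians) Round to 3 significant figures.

558 grad

7.20 rad = 458.366 grad and 1560 mrad = 99.3127 grad.
458.366 + 99.3127 ≈ 558 grad.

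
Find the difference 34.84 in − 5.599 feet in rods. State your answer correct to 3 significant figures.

-0.163 rods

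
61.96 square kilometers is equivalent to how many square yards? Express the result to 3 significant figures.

1 square kilometer = 1.19599 × 10^6 square yards.
So 61.96 × 1.19599 × 10^6 ≈ 7.41 × 10^7 yd².

7.41 × 10^7 yd²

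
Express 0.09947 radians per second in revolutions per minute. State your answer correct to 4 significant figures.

1 rad/s = 9.54930 rpm.
Then 0.09947 × 9.54930 ≈ 0.9499 rpm.

0.9499 revolutions per minute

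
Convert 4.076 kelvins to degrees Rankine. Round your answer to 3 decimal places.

°R = K × 9/5.
Applying the formula gives 7.337 °R.

7.337 degrees Rankine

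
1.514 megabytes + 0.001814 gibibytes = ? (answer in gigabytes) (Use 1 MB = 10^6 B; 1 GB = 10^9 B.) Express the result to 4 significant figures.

1.514 MB = 0.00151400 GB and 0.001814 GiB = 0.00194777 GB.
0.00151400 + 0.00194777 ≈ 0.003462 GB.

0.003462 GB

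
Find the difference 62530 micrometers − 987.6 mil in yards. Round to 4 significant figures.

62530 μm = 0.0683836 yd and 987.6 mil = 0.0274333 yd.
0.0683836 − 0.0274333 ≈ 0.04095 yd.

0.04095 yards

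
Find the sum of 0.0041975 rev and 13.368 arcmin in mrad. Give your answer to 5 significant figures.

0.0041975 rev = 26.3737 mrad and 13.368 arcmin = 3.88859 mrad.
26.3737 + 3.88859 ≈ 30.262 mrad.

30.262 milliradians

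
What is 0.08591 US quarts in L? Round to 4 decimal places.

1 US qt = 0.946353 liters.
So 0.08591 × 0.946353 ≈ 0.0813 L.

0.0813 L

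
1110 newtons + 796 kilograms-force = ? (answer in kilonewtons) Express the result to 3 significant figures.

8.92 kilonewtons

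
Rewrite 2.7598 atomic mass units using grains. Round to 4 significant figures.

1 atomic mass unit = 2.56260 × 10^-23 grains.
So 2.7598 × 2.56260 × 10^-23 ≈ 7.072 × 10^-23 gr.

7.072 × 10^-23 gr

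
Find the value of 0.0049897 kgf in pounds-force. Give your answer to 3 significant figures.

1 kgf = 2.20462 pounds-force.
0.0049897 × 2.20462 ≈ 0.0110 lbf.

0.0110 lbf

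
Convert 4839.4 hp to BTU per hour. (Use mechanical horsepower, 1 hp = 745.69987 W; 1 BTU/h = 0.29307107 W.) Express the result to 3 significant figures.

1.23e+7 BTU/h

1 horsepower = 2544.43 BTU per hour.
Thus 4839.4 × 2544.43 ≈ 1.23e+7 BTU/h.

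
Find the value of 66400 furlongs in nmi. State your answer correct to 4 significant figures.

7213 nautical miles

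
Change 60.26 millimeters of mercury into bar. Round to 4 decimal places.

1 mmHg = 0.00133322 bar.
Thus 60.26 × 0.00133322 ≈ 0.0803 bar.

0.0803 bar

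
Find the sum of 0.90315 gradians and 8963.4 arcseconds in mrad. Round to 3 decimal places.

0.90315 grad = 14.1866 mrad and 8963.4 arcsec = 43.4558 mrad.
14.1866 + 43.4558 ≈ 57.642 mrad.

57.642 milliradians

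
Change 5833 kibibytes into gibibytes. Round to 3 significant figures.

1 KiB = 9.53674e-7 gibibytes.
5833 × 9.53674e-7 ≈ 0.00556 GiB.

0.00556 GiB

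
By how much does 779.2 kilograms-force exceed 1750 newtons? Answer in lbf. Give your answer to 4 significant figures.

1324 lbf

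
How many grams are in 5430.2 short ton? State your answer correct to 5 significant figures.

1 short ton = 907185 g.
5430.2 × 907185 ≈ 4.9262 × 10^9 g.

4.9262 × 10^9 g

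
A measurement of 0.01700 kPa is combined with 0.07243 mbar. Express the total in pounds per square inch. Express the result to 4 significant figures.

0.01700 kPa = 0.00246564 psi and 0.07243 mbar = 0.00105051 psi.
0.00246564 + 0.00105051 ≈ 0.003516 psi.

0.003516 psi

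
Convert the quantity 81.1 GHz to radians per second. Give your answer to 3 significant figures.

5.10e+11 rad/s

1 gigahertz = 6.28319e+9 radians per second.
81.1 × 6.28319e+9 ≈ 5.10e+11 rad/s.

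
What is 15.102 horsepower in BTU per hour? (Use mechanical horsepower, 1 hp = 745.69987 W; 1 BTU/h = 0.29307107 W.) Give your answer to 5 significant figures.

1 hp = 2544.43 BTU/h.
So 15.102 × 2544.43 ≈ 38426 BTU/h.

38426 BTU/h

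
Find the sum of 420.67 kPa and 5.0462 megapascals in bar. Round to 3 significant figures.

420.67 kPa = 4.20670 bar and 5.0462 MPa = 50.4620 bar.
4.20670 + 50.4620 ≈ 54.7 bar.

54.7 bar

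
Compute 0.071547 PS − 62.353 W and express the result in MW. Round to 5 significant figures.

-9.7303e-6 MW

0.071547 PS = 5.26227e-5 MW and 62.353 W = 6.23530e-5 MW.
5.26227e-5 − 6.23530e-5 ≈ -9.7303e-6 MW.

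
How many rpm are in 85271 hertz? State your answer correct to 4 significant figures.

5.116e+6 rpm

1 hertz = 60.0000 revolutions per minute.
85271 × 60.0000 ≈ 5.116e+6 rpm.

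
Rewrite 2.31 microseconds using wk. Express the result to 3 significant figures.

1 μs = 1.65344e-12 wk.
Then 2.31 × 1.65344e-12 ≈ 3.82e-12 wk.

3.82e-12 wk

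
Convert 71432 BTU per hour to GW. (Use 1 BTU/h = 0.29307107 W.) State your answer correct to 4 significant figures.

1 BTU/h = 2.93071 × 10^-10 GW.
Thus 71432 × 2.93071 × 10^-10 ≈ 2.093 × 10^-5 GW.

2.093 × 10^-5 GW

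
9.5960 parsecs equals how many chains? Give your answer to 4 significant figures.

1.472 × 10^16 chain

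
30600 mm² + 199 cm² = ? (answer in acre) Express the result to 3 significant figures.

30600 mm² = 7.56142e-6 acre and 199 cm² = 4.91740e-6 acre.
7.56142e-6 + 4.91740e-6 ≈ 1.25e-5 acre.

1.25e-5 acre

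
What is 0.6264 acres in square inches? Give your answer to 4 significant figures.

1 acre = 6.27264e+6 square inches.
So 0.6264 × 6.27264e+6 ≈ 3.929e+6 in².

3.929e+6 in²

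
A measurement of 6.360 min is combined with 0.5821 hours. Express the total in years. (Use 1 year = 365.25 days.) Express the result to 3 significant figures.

7.85e-5 years

6.360 min = 1.20922e-5 yr and 0.5821 h = 6.64043e-5 yr.
1.20922e-5 + 6.64043e-5 ≈ 7.85e-5 yr.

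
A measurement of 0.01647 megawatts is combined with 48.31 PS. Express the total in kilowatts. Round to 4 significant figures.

52.00 kW

0.01647 MW = 16.4700 kW and 48.31 PS = 35.5319 kW.
16.4700 + 35.5319 ≈ 52.00 kW.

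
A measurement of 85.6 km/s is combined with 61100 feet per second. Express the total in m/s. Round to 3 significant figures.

104000 m/s

85.6 km/s = 85600.0 m/s and 61100 ft/s = 18623.3 m/s.
85600.0 + 18623.3 ≈ 104000 m/s.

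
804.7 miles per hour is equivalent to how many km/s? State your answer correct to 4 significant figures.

1 mile per hour = 0.000447040 km/s.
Then 804.7 × 0.000447040 ≈ 0.3597 km/s.

0.3597 kilometers per second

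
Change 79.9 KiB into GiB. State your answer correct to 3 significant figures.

1 KiB = 9.53674 × 10^-7 GiB.
Thus 79.9 × 9.53674 × 10^-7 ≈ 7.62 × 10^-5 GiB.

7.62 × 10^-5 GiB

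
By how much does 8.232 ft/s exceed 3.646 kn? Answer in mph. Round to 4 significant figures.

1.417 miles per hour

8.232 ft/s = 5.61273 mph and 3.646 kn = 4.19574 mph.
5.61273 − 4.19574 ≈ 1.417 mph.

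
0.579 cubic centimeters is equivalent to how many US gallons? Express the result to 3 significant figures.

1 cm³ = 0.000264172 US gallons.
Thus 0.579 × 0.000264172 ≈ 0.000153 US gal.

0.000153 US gal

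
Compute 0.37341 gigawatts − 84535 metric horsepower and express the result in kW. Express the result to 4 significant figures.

311200 kW

0.37341 GW = 373410 kW and 84535 PS = 62175.4 kW.
373410 − 62175.4 ≈ 311200 kW.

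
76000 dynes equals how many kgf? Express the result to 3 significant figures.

0.0775 kilograms-force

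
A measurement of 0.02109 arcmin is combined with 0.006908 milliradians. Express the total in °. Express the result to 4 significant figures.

0.0007473 °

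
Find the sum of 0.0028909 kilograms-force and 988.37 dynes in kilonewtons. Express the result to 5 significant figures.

3.8234e-5 kN

0.0028909 kgf = 2.83500e-5 kN and 988.37 dyn = 9.88370e-6 kN.
2.83500e-5 + 9.88370e-6 ≈ 3.8234e-5 kN.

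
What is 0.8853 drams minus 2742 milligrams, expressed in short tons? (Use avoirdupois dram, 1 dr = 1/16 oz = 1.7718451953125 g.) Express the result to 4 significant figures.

-1.293 × 10^-6 short ton

0.8853 dr = 1.72910 × 10^-6 short ton and 2742 mg = 3.02254 × 10^-6 short ton.
1.72910 × 10^-6 − 3.02254 × 10^-6 ≈ -1.293 × 10^-6 short ton.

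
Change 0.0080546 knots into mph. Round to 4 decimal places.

1 kn = 1.15078 mph.
Then 0.0080546 × 1.15078 ≈ 0.0093 mph.

0.0093 miles per hour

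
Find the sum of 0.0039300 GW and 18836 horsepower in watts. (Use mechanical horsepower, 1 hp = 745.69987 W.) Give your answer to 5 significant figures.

0.0039300 GW = 3.93000e+6 W and 18836 hp = 1.40460e+7 W.
3.93000e+6 + 1.40460e+7 ≈ 1.7976e+7 W.

1.7976e+7 W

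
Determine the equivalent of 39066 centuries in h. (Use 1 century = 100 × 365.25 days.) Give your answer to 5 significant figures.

1 century = 876600 h.
39066 × 876600 ≈ 3.4245e+10 h.

3.4245e+10 hours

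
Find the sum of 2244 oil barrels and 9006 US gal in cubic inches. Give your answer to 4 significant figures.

2244 bbl = 2.17713e+7 in³ and 9006 US gal = 2.08039e+6 in³.
2.17713e+7 + 2.08039e+6 ≈ 2.385e+7 in³.

2.385e+7 cubic inches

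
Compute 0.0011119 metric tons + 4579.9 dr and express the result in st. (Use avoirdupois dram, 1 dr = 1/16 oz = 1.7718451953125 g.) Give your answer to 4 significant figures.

1.453 stone

0.0011119 t = 0.175094 st and 4579.9 dr = 1.27787 st.
0.175094 + 1.27787 ≈ 1.453 st.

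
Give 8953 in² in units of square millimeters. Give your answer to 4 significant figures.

1 square inch = 645.160 mm².
8953 × 645.160 ≈ 5.776 × 10^6 mm².

5.776 × 10^6 mm²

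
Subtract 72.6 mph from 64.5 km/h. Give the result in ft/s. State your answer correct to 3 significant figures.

64.5 km/h = 58.7817 ft/s and 72.6 mph = 106.480 ft/s.
58.7817 − 106.480 ≈ -47.7 ft/s.

-47.7 feet per second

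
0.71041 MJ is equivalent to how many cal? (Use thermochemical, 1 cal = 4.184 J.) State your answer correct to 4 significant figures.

169800 calories

1 MJ = 239006 calories.
Then 0.71041 × 239006 ≈ 169800 cal.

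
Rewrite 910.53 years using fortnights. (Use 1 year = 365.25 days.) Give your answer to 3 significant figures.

1 yr = 26.0893 fortnights.
So 910.53 × 26.0893 ≈ 23800 fortnight.

23800 fortnights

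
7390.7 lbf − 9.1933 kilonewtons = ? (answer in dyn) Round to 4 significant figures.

2.368 × 10^9 dynes

7390.7 lbf = 3.28755 × 10^9 dyn and 9.1933 kN = 9.19330 × 10^8 dyn.
3.28755 × 10^9 − 9.19330 × 10^8 ≈ 2.368 × 10^9 dyn.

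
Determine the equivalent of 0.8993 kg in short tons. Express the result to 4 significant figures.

0.0009913 short ton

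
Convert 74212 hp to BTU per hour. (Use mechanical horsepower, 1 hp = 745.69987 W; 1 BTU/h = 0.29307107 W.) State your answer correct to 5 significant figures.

1.8883 × 10^8 BTU/h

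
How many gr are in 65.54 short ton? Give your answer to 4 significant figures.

9.176 × 10^8 gr

1 short ton = 1.40000 × 10^7 gr.
So 65.54 × 1.40000 × 10^7 ≈ 9.176 × 10^8 gr.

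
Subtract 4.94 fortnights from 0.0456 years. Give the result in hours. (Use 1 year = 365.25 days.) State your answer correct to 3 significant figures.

-1260 h

0.0456 yr = 399.730 h and 4.94 fortnight = 1659.84 h.
399.730 − 1659.84 ≈ -1260 h.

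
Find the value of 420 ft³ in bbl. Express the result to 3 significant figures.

1 ft³ = 0.178108 bbl.
Thus 420 × 0.178108 ≈ 74.8 bbl.

74.8 oil barrels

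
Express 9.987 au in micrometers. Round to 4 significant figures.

1.494 × 10^18 μm

1 au = 1.49598 × 10^17 μm.
So 9.987 × 1.49598 × 10^17 ≈ 1.494 × 10^18 μm.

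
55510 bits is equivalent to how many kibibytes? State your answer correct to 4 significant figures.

6.776 KiB

1 bit = 0.000122070 kibibytes.
Thus 55510 × 0.000122070 ≈ 6.776 KiB.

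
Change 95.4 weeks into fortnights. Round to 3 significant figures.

1 wk = 0.500000 fortnight.
95.4 × 0.500000 ≈ 47.7 fortnight.

47.7 fortnight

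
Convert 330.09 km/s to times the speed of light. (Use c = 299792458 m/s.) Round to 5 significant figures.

1 kilometer per second = 3.33564 × 10^-6 times the speed of light.
So 330.09 × 3.33564 × 10^-6 ≈ 0.0011011 c.

0.0011011 times the speed of light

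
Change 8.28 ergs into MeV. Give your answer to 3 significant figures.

5.17 × 10^6 MeV

1 erg = 624151 MeV.
Thus 8.28 × 624151 ≈ 5.17 × 10^6 MeV.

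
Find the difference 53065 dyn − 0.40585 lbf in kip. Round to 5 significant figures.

53065 dyn = 0.0001192949 kip and 0.40585 lbf = 0.0004058500 kip.
0.0001192949 − 0.0004058500 ≈ -0.00028656 kip.

-0.00028656 kips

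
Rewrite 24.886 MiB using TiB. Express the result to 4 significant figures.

1 MiB = 9.53674e-7 TiB.
Then 24.886 × 9.53674e-7 ≈ 2.373e-5 TiB.

2.373e-5 tebibytes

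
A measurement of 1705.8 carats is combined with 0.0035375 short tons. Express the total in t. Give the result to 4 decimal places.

0.0036 t

1705.8 ct = 0.000341160 t and 0.0035375 short ton = 0.00320917 t.
0.000341160 + 0.00320917 ≈ 0.0036 t.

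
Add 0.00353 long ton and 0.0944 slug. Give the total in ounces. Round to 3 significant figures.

0.00353 long ton = 126.515 oz and 0.0944 slug = 48.5957 oz.
126.515 + 48.5957 ≈ 175 oz.

175 ounces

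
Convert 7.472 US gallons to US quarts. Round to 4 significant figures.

1 US gal = 4.00000 US quarts.
Then 7.472 × 4.00000 ≈ 29.89 US qt.

29.89 US qt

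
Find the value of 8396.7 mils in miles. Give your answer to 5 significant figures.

1 mil = 1.57828e-8 miles.
8396.7 × 1.57828e-8 ≈ 0.00013252 mi.

0.00013252 mi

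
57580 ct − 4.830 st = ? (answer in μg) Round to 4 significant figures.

57580 ct = 1.15160e+10 μg and 4.830 st = 3.06719e+10 μg.
1.15160e+10 − 3.06719e+10 ≈ -1.916e+10 μg.

-1.916e+10 μg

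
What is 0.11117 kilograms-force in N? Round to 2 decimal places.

1.09 newtons

1 kgf = 9.80665 N.
Then 0.11117 × 9.80665 ≈ 1.09 N.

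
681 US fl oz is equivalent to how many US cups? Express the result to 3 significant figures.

85.1 US cups

1 US fl oz = 0.125000 US cup.
681 × 0.125000 ≈ 85.1 US cup.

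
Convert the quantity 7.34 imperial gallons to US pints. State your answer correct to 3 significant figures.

70.5 US pints

1 imperial gallon = 9.60760 US pt.
So 7.34 × 9.60760 ≈ 70.5 US pt.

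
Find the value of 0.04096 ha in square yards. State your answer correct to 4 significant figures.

489.9 yd²

1 hectare = 11959.9 square yards.
So 0.04096 × 11959.9 ≈ 489.9 yd².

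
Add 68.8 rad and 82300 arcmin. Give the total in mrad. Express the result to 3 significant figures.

68.8 rad = 68800.0 mrad and 82300 arcmin = 23940.1 mrad.
68800.0 + 23940.1 ≈ 92700 mrad.

92700 mrad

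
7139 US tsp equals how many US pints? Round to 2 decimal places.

74.36 US pints

1 US teaspoon = 0.0104167 US pints.
So 7139 × 0.0104167 ≈ 74.36 US pt.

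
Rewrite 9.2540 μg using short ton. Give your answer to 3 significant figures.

1.02 × 10^-11 short tons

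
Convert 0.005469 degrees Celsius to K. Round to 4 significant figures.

273.2 kelvins

K = °C + 273.15.
Applying the formula gives 273.2 K.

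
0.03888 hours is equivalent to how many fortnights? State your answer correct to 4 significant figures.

1 hour = 0.00297619 fortnights.
Thus 0.03888 × 0.00297619 ≈ 0.0001157 fortnight.

0.0001157 fortnight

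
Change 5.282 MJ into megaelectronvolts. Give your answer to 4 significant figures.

3.297 × 10^19 MeV

1 MJ = 6.24151 × 10^18 MeV.
Then 5.282 × 6.24151 × 10^18 ≈ 3.297 × 10^19 MeV.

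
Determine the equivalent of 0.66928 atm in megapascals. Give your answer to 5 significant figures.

1 atm = 0.101325 MPa.
So 0.66928 × 0.101325 ≈ 0.067815 MPa.

0.067815 megapascals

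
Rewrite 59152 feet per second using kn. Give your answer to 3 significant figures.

35000 kn

1 foot per second = 0.592484 kn.
So 59152 × 0.592484 ≈ 35000 kn.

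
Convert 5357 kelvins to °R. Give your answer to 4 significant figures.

9643 °R

°R = K × 9/5.
Applying the formula gives 9643 °R.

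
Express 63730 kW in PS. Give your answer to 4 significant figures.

86650 metric horsepower

1 kW = 1.35962 PS.
Then 63730 × 1.35962 ≈ 86650 PS.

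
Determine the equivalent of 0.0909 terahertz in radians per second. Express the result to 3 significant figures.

5.71 × 10^11 rad/s

1 THz = 6.28319 × 10^12 radians per second.
0.0909 × 6.28319 × 10^12 ≈ 5.71 × 10^11 rad/s.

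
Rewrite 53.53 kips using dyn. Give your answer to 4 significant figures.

1 kip = 4.44822 × 10^8 dyn.
So 53.53 × 4.44822 × 10^8 ≈ 2.381 × 10^10 dyn.

2.381 × 10^10 dyn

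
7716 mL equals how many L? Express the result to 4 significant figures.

1 milliliter = 0.00100000 liters.
7716 × 0.00100000 ≈ 7.716 L.

7.716 L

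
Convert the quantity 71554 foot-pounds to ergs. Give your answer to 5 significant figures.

9.7014 × 10^11 erg

1 ft·lbf = 1.35582 × 10^7 ergs.
71554 × 1.35582 × 10^7 ≈ 9.7014 × 10^11 erg.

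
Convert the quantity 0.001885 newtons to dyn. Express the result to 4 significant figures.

1 N = 100000 dynes.
0.001885 × 100000 ≈ 188.5 dyn.

188.5 dyn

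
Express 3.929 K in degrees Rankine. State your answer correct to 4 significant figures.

°R = K × 9/5.
Applying the formula gives 7.072 °R.

7.072 °R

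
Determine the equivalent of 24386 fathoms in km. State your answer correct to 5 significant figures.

44.597 km

1 fathom = 0.00182880 km.
24386 × 0.00182880 ≈ 44.597 km.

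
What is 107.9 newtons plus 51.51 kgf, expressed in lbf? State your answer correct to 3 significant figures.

107.9 N = 24.2569 lbf and 51.51 kgf = 113.560 lbf.
24.2569 + 113.560 ≈ 138 lbf.

138 pounds-force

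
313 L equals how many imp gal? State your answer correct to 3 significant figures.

1 liter = 0.219969 imperial gallons.
313 × 0.219969 ≈ 68.9 imp gal.

68.9 imp gal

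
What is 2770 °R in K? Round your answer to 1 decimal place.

1538.9 kelvins

°R = K × 9/5.
Applying the formula gives 1538.9 K.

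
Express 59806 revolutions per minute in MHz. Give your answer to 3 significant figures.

0.000997 MHz

1 revolution per minute = 1.66667e-8 megahertz.
So 59806 × 1.66667e-8 ≈ 0.000997 MHz.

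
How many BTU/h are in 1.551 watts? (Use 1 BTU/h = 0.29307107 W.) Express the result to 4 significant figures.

5.292 BTU/h

1 watt = 3.41214 BTU/h.
Then 1.551 × 3.41214 ≈ 5.292 BTU/h.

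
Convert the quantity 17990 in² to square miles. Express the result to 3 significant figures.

1 in² = 2.49098 × 10^-10 mi².
So 17990 × 2.49098 × 10^-10 ≈ 4.48 × 10^-6 mi².

4.48 × 10^-6 mi²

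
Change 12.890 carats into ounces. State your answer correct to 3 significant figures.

1 ct = 0.00705479 oz.
Then 12.890 × 0.00705479 ≈ 0.0909 oz.

0.0909 ounces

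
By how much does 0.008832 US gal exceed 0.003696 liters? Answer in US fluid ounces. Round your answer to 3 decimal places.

0.008832 US gal = 1.13050 US fl oz and 0.003696 L = 0.124977 US fl oz.
1.13050 − 0.124977 ≈ 1.006 US fl oz.

1.006 US fluid ounces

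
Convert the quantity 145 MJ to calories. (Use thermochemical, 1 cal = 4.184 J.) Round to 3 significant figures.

1 MJ = 239006 calories.
145 × 239006 ≈ 3.47e+7 cal.

3.47e+7 cal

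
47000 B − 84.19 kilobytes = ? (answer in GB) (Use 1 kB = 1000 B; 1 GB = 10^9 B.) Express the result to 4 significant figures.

47000 B = 4.70000 × 10^-5 GB and 84.19 kB = 8.41900 × 10^-5 GB.
4.70000 × 10^-5 − 8.41900 × 10^-5 ≈ -3.719 × 10^-5 GB.

-3.719 × 10^-5 GB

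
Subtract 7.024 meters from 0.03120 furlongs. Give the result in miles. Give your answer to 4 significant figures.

-0.0004645 miles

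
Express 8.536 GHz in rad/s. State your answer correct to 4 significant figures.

1 gigahertz = 6.28319e+9 rad/s.
8.536 × 6.28319e+9 ≈ 5.363e+10 rad/s.

5.363e+10 rad/s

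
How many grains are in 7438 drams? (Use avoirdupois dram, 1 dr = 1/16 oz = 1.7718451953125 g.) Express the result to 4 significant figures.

1 dram = 27.34375 gr.
7438 × 27.34375 ≈ 203400 gr.

203400 gr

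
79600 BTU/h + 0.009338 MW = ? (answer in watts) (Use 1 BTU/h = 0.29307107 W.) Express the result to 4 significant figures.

79600 BTU/h = 23328.5 W and 0.009338 MW = 9338.00 W.
23328.5 + 9338.00 ≈ 32670 W.

32670 W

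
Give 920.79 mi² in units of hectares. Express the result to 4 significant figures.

238500 ha

1 square mile = 258.999 ha.
So 920.79 × 258.999 ≈ 238500 ha.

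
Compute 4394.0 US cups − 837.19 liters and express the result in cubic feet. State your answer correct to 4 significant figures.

7.147 ft³

4394.0 US cup = 36.7120 ft³ and 837.19 L = 29.5651 ft³.
36.7120 − 29.5651 ≈ 7.147 ft³.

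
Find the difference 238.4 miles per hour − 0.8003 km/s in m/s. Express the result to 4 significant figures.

-693.7 meters per second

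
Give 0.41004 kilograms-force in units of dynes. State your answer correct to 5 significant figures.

1 kilogram-force = 980665 dyn.
Thus 0.41004 × 980665 ≈ 402110 dyn.

402110 dyn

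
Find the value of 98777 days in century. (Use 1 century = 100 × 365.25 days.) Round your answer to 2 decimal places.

2.70 century

1 d = 2.73785e-5 century.
98777 × 2.73785e-5 ≈ 2.70 century.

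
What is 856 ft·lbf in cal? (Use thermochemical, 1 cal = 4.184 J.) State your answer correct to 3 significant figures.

277 calories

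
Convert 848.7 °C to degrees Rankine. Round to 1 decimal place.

°R = (°C + 273.15) × 9/5.
Applying the formula gives 2019.3 °R.

2019.3 degrees Rankine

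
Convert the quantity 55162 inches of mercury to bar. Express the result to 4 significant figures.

1868 bar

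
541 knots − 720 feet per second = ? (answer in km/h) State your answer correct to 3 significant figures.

541 kn = 1001.93 km/h and 720 ft/s = 790.042 km/h.
1001.93 − 790.042 ≈ 212 km/h.

212 km/h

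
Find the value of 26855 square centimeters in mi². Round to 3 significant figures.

1 cm² = 3.86102 × 10^-11 square miles.
Thus 26855 × 3.86102 × 10^-11 ≈ 1.04 × 10^-6 mi².

1.04 × 10^-6 square miles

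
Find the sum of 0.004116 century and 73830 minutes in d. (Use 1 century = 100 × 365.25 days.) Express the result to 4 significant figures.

201.6 days

0.004116 century = 150.337 d and 73830 min = 51.2708 d.
150.337 + 51.2708 ≈ 201.6 d.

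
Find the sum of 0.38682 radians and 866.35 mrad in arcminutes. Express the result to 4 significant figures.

0.38682 rad = 1329.79 arcmin and 866.35 mrad = 2978.29 arcmin.
1329.79 + 2978.29 ≈ 4308 arcmin.

4308 arcmin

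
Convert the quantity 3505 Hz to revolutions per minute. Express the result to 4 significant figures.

210300 revolutions per minute

1 Hz = 60.0000 rpm.
Thus 3505 × 60.0000 ≈ 210300 rpm.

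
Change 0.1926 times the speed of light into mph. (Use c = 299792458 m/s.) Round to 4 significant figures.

1.292 × 10^8 miles per hour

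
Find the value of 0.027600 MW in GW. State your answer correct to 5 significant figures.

1 MW = 0.00100000 GW.
So 0.027600 × 0.00100000 ≈ 2.7600e-5 GW.

2.7600e-5 GW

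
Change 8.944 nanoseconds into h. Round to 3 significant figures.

2.48e-12 h

1 ns = 2.77778e-13 h.
8.944 × 2.77778e-13 ≈ 2.48e-12 h.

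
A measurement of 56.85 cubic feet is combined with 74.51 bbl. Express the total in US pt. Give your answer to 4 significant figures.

28440 US pints

56.85 ft³ = 3402.14 US pt and 74.51 bbl = 25035.4 US pt.
3402.14 + 25035.4 ≈ 28440 US pt.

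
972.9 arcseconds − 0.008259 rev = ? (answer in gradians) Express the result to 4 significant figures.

-3.003 gradians

972.9 arcsec = 0.300278 grad and 0.008259 rev = 3.30360 grad.
0.300278 − 3.30360 ≈ -3.003 grad.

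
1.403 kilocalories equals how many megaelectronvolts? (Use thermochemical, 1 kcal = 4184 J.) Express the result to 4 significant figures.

3.664e+16 megaelectronvolts

1 kcal = 2.61145e+16 MeV.
Thus 1.403 × 2.61145e+16 ≈ 3.664e+16 MeV.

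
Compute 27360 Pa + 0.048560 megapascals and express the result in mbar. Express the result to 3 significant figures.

27360 Pa = 273.600 mbar and 0.048560 MPa = 485.600 mbar.
273.600 + 485.600 ≈ 759 mbar.

759 mbar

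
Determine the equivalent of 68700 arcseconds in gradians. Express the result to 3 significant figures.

1 arcsec = 0.000308642 gradians.
Thus 68700 × 0.000308642 ≈ 21.2 grad.

21.2 grad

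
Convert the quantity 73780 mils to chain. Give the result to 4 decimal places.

1 mil = 1.26263 × 10^-6 chain.
So 73780 × 1.26263 × 10^-6 ≈ 0.0932 chain.

0.0932 chain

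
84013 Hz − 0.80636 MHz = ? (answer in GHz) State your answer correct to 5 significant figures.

-0.00072235 GHz

84013 Hz = 8.40130e-5 GHz and 0.80636 MHz = 0.000806360 GHz.
8.40130e-5 − 0.000806360 ≈ -0.00072235 GHz.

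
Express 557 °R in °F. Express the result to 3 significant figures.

97.3 °F

°R = °F + 459.67.
Applying the formula gives 97.3 °F.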